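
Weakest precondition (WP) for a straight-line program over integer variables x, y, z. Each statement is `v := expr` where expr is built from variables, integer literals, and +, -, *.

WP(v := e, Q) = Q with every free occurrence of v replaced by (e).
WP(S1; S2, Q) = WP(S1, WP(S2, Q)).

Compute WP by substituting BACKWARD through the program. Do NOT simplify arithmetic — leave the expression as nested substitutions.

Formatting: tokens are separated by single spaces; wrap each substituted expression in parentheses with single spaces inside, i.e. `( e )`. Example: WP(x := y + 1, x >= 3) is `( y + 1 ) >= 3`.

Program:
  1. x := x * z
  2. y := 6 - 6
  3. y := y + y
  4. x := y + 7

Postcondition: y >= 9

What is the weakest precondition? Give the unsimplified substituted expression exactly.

Answer: ( ( 6 - 6 ) + ( 6 - 6 ) ) >= 9

Derivation:
post: y >= 9
stmt 4: x := y + 7  -- replace 0 occurrence(s) of x with (y + 7)
  => y >= 9
stmt 3: y := y + y  -- replace 1 occurrence(s) of y with (y + y)
  => ( y + y ) >= 9
stmt 2: y := 6 - 6  -- replace 2 occurrence(s) of y with (6 - 6)
  => ( ( 6 - 6 ) + ( 6 - 6 ) ) >= 9
stmt 1: x := x * z  -- replace 0 occurrence(s) of x with (x * z)
  => ( ( 6 - 6 ) + ( 6 - 6 ) ) >= 9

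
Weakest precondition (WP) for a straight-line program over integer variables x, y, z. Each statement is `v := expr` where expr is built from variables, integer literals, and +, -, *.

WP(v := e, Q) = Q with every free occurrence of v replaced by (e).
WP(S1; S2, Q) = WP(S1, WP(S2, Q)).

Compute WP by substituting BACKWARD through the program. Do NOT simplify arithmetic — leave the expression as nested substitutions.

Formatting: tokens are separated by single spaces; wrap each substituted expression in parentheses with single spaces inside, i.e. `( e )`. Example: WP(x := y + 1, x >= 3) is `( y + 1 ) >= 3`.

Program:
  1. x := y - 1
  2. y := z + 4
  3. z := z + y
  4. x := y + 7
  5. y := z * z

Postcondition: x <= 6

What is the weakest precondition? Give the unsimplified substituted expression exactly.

Answer: ( ( z + 4 ) + 7 ) <= 6

Derivation:
post: x <= 6
stmt 5: y := z * z  -- replace 0 occurrence(s) of y with (z * z)
  => x <= 6
stmt 4: x := y + 7  -- replace 1 occurrence(s) of x with (y + 7)
  => ( y + 7 ) <= 6
stmt 3: z := z + y  -- replace 0 occurrence(s) of z with (z + y)
  => ( y + 7 ) <= 6
stmt 2: y := z + 4  -- replace 1 occurrence(s) of y with (z + 4)
  => ( ( z + 4 ) + 7 ) <= 6
stmt 1: x := y - 1  -- replace 0 occurrence(s) of x with (y - 1)
  => ( ( z + 4 ) + 7 ) <= 6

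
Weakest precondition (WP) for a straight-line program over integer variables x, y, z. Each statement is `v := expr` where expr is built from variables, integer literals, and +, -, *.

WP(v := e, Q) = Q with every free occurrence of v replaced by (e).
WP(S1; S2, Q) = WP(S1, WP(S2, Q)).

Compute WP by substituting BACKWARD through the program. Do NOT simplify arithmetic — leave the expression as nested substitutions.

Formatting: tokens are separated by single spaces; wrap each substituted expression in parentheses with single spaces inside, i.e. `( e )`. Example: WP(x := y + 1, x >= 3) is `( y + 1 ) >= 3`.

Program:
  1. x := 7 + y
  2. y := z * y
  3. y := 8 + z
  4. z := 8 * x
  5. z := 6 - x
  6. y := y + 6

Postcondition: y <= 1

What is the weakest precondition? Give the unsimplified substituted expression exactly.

Answer: ( ( 8 + z ) + 6 ) <= 1

Derivation:
post: y <= 1
stmt 6: y := y + 6  -- replace 1 occurrence(s) of y with (y + 6)
  => ( y + 6 ) <= 1
stmt 5: z := 6 - x  -- replace 0 occurrence(s) of z with (6 - x)
  => ( y + 6 ) <= 1
stmt 4: z := 8 * x  -- replace 0 occurrence(s) of z with (8 * x)
  => ( y + 6 ) <= 1
stmt 3: y := 8 + z  -- replace 1 occurrence(s) of y with (8 + z)
  => ( ( 8 + z ) + 6 ) <= 1
stmt 2: y := z * y  -- replace 0 occurrence(s) of y with (z * y)
  => ( ( 8 + z ) + 6 ) <= 1
stmt 1: x := 7 + y  -- replace 0 occurrence(s) of x with (7 + y)
  => ( ( 8 + z ) + 6 ) <= 1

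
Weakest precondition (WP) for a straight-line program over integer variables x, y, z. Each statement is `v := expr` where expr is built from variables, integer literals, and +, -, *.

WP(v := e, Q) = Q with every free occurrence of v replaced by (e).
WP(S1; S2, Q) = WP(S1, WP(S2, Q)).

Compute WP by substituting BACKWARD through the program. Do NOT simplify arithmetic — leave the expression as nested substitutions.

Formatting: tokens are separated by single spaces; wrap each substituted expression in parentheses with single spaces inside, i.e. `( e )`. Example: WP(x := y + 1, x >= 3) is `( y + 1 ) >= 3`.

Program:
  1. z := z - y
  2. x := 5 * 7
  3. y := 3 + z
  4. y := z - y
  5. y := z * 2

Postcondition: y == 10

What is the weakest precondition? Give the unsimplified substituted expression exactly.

Answer: ( ( z - y ) * 2 ) == 10

Derivation:
post: y == 10
stmt 5: y := z * 2  -- replace 1 occurrence(s) of y with (z * 2)
  => ( z * 2 ) == 10
stmt 4: y := z - y  -- replace 0 occurrence(s) of y with (z - y)
  => ( z * 2 ) == 10
stmt 3: y := 3 + z  -- replace 0 occurrence(s) of y with (3 + z)
  => ( z * 2 ) == 10
stmt 2: x := 5 * 7  -- replace 0 occurrence(s) of x with (5 * 7)
  => ( z * 2 ) == 10
stmt 1: z := z - y  -- replace 1 occurrence(s) of z with (z - y)
  => ( ( z - y ) * 2 ) == 10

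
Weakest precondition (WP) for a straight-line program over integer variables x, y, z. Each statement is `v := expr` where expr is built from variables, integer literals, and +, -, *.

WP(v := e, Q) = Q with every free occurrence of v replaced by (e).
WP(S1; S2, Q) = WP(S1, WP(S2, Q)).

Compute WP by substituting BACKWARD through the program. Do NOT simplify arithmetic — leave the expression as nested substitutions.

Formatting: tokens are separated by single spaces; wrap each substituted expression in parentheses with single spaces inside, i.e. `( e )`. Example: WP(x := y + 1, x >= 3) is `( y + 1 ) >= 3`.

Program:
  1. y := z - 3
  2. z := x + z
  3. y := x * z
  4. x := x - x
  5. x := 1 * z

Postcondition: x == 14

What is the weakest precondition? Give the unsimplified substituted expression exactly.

Answer: ( 1 * ( x + z ) ) == 14

Derivation:
post: x == 14
stmt 5: x := 1 * z  -- replace 1 occurrence(s) of x with (1 * z)
  => ( 1 * z ) == 14
stmt 4: x := x - x  -- replace 0 occurrence(s) of x with (x - x)
  => ( 1 * z ) == 14
stmt 3: y := x * z  -- replace 0 occurrence(s) of y with (x * z)
  => ( 1 * z ) == 14
stmt 2: z := x + z  -- replace 1 occurrence(s) of z with (x + z)
  => ( 1 * ( x + z ) ) == 14
stmt 1: y := z - 3  -- replace 0 occurrence(s) of y with (z - 3)
  => ( 1 * ( x + z ) ) == 14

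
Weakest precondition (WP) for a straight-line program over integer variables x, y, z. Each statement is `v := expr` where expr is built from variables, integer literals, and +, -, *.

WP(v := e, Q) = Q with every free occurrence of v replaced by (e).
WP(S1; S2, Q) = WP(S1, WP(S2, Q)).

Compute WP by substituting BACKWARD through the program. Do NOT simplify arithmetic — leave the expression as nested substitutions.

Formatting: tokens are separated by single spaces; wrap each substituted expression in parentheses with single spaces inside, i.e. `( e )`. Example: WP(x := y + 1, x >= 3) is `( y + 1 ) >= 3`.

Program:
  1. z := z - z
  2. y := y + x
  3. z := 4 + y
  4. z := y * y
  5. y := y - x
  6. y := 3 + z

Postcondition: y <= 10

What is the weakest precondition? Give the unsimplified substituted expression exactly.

Answer: ( 3 + ( ( y + x ) * ( y + x ) ) ) <= 10

Derivation:
post: y <= 10
stmt 6: y := 3 + z  -- replace 1 occurrence(s) of y with (3 + z)
  => ( 3 + z ) <= 10
stmt 5: y := y - x  -- replace 0 occurrence(s) of y with (y - x)
  => ( 3 + z ) <= 10
stmt 4: z := y * y  -- replace 1 occurrence(s) of z with (y * y)
  => ( 3 + ( y * y ) ) <= 10
stmt 3: z := 4 + y  -- replace 0 occurrence(s) of z with (4 + y)
  => ( 3 + ( y * y ) ) <= 10
stmt 2: y := y + x  -- replace 2 occurrence(s) of y with (y + x)
  => ( 3 + ( ( y + x ) * ( y + x ) ) ) <= 10
stmt 1: z := z - z  -- replace 0 occurrence(s) of z with (z - z)
  => ( 3 + ( ( y + x ) * ( y + x ) ) ) <= 10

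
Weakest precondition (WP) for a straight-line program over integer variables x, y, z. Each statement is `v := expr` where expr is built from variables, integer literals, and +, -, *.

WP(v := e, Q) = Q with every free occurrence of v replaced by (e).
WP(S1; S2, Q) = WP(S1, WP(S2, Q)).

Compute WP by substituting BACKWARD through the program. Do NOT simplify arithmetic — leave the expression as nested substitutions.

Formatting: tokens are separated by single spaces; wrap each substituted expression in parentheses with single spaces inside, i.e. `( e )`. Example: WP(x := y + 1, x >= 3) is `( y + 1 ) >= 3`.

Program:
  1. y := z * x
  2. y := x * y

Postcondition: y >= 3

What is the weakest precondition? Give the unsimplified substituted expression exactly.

post: y >= 3
stmt 2: y := x * y  -- replace 1 occurrence(s) of y with (x * y)
  => ( x * y ) >= 3
stmt 1: y := z * x  -- replace 1 occurrence(s) of y with (z * x)
  => ( x * ( z * x ) ) >= 3

Answer: ( x * ( z * x ) ) >= 3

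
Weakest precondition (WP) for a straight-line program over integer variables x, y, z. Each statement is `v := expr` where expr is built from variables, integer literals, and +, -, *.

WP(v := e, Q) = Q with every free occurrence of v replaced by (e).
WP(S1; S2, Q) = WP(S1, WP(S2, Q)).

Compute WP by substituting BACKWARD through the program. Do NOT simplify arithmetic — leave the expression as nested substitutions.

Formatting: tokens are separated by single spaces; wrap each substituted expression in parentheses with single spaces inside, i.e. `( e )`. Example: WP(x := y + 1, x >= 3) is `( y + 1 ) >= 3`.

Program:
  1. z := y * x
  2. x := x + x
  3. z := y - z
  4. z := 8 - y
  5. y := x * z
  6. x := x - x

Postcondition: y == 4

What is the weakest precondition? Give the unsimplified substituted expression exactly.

post: y == 4
stmt 6: x := x - x  -- replace 0 occurrence(s) of x with (x - x)
  => y == 4
stmt 5: y := x * z  -- replace 1 occurrence(s) of y with (x * z)
  => ( x * z ) == 4
stmt 4: z := 8 - y  -- replace 1 occurrence(s) of z with (8 - y)
  => ( x * ( 8 - y ) ) == 4
stmt 3: z := y - z  -- replace 0 occurrence(s) of z with (y - z)
  => ( x * ( 8 - y ) ) == 4
stmt 2: x := x + x  -- replace 1 occurrence(s) of x with (x + x)
  => ( ( x + x ) * ( 8 - y ) ) == 4
stmt 1: z := y * x  -- replace 0 occurrence(s) of z with (y * x)
  => ( ( x + x ) * ( 8 - y ) ) == 4

Answer: ( ( x + x ) * ( 8 - y ) ) == 4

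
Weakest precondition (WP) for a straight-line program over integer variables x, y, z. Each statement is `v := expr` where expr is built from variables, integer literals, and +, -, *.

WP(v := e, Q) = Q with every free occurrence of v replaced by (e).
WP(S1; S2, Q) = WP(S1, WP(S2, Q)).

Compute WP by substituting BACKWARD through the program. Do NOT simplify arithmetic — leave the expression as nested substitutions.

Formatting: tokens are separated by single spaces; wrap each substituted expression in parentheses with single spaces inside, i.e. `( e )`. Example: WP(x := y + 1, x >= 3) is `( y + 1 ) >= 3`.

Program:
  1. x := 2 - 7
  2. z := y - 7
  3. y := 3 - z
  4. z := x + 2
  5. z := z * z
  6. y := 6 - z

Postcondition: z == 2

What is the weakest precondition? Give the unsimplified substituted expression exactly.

Answer: ( ( ( 2 - 7 ) + 2 ) * ( ( 2 - 7 ) + 2 ) ) == 2

Derivation:
post: z == 2
stmt 6: y := 6 - z  -- replace 0 occurrence(s) of y with (6 - z)
  => z == 2
stmt 5: z := z * z  -- replace 1 occurrence(s) of z with (z * z)
  => ( z * z ) == 2
stmt 4: z := x + 2  -- replace 2 occurrence(s) of z with (x + 2)
  => ( ( x + 2 ) * ( x + 2 ) ) == 2
stmt 3: y := 3 - z  -- replace 0 occurrence(s) of y with (3 - z)
  => ( ( x + 2 ) * ( x + 2 ) ) == 2
stmt 2: z := y - 7  -- replace 0 occurrence(s) of z with (y - 7)
  => ( ( x + 2 ) * ( x + 2 ) ) == 2
stmt 1: x := 2 - 7  -- replace 2 occurrence(s) of x with (2 - 7)
  => ( ( ( 2 - 7 ) + 2 ) * ( ( 2 - 7 ) + 2 ) ) == 2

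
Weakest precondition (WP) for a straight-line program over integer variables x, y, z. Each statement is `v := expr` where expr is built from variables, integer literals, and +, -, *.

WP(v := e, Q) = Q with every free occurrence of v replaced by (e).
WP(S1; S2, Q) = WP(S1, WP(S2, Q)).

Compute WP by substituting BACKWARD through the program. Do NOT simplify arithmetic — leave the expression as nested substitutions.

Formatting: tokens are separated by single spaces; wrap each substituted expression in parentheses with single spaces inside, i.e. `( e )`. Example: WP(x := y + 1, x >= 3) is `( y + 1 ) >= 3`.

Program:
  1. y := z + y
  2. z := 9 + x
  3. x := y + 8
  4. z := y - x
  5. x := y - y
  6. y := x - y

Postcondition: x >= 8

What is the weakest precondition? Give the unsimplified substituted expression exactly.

post: x >= 8
stmt 6: y := x - y  -- replace 0 occurrence(s) of y with (x - y)
  => x >= 8
stmt 5: x := y - y  -- replace 1 occurrence(s) of x with (y - y)
  => ( y - y ) >= 8
stmt 4: z := y - x  -- replace 0 occurrence(s) of z with (y - x)
  => ( y - y ) >= 8
stmt 3: x := y + 8  -- replace 0 occurrence(s) of x with (y + 8)
  => ( y - y ) >= 8
stmt 2: z := 9 + x  -- replace 0 occurrence(s) of z with (9 + x)
  => ( y - y ) >= 8
stmt 1: y := z + y  -- replace 2 occurrence(s) of y with (z + y)
  => ( ( z + y ) - ( z + y ) ) >= 8

Answer: ( ( z + y ) - ( z + y ) ) >= 8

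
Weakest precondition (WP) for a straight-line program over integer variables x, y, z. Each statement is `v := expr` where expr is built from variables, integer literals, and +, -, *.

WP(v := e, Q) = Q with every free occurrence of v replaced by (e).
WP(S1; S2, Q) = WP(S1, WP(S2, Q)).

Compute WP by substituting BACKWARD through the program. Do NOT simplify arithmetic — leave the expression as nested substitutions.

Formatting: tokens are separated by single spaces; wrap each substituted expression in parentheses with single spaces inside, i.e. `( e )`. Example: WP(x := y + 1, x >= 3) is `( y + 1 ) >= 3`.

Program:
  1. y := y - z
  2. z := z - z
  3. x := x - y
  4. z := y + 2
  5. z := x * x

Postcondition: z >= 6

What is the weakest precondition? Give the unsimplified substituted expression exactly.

post: z >= 6
stmt 5: z := x * x  -- replace 1 occurrence(s) of z with (x * x)
  => ( x * x ) >= 6
stmt 4: z := y + 2  -- replace 0 occurrence(s) of z with (y + 2)
  => ( x * x ) >= 6
stmt 3: x := x - y  -- replace 2 occurrence(s) of x with (x - y)
  => ( ( x - y ) * ( x - y ) ) >= 6
stmt 2: z := z - z  -- replace 0 occurrence(s) of z with (z - z)
  => ( ( x - y ) * ( x - y ) ) >= 6
stmt 1: y := y - z  -- replace 2 occurrence(s) of y with (y - z)
  => ( ( x - ( y - z ) ) * ( x - ( y - z ) ) ) >= 6

Answer: ( ( x - ( y - z ) ) * ( x - ( y - z ) ) ) >= 6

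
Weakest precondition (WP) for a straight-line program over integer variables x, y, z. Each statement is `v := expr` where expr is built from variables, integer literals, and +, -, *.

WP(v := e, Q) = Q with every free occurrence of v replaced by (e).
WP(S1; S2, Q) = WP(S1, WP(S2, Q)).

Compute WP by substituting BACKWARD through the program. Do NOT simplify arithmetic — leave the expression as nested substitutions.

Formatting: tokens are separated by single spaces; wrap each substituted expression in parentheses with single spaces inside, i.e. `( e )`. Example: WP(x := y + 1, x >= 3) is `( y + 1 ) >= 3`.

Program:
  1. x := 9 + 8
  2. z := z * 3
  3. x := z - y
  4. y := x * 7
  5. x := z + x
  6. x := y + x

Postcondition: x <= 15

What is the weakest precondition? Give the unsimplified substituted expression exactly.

post: x <= 15
stmt 6: x := y + x  -- replace 1 occurrence(s) of x with (y + x)
  => ( y + x ) <= 15
stmt 5: x := z + x  -- replace 1 occurrence(s) of x with (z + x)
  => ( y + ( z + x ) ) <= 15
stmt 4: y := x * 7  -- replace 1 occurrence(s) of y with (x * 7)
  => ( ( x * 7 ) + ( z + x ) ) <= 15
stmt 3: x := z - y  -- replace 2 occurrence(s) of x with (z - y)
  => ( ( ( z - y ) * 7 ) + ( z + ( z - y ) ) ) <= 15
stmt 2: z := z * 3  -- replace 3 occurrence(s) of z with (z * 3)
  => ( ( ( ( z * 3 ) - y ) * 7 ) + ( ( z * 3 ) + ( ( z * 3 ) - y ) ) ) <= 15
stmt 1: x := 9 + 8  -- replace 0 occurrence(s) of x with (9 + 8)
  => ( ( ( ( z * 3 ) - y ) * 7 ) + ( ( z * 3 ) + ( ( z * 3 ) - y ) ) ) <= 15

Answer: ( ( ( ( z * 3 ) - y ) * 7 ) + ( ( z * 3 ) + ( ( z * 3 ) - y ) ) ) <= 15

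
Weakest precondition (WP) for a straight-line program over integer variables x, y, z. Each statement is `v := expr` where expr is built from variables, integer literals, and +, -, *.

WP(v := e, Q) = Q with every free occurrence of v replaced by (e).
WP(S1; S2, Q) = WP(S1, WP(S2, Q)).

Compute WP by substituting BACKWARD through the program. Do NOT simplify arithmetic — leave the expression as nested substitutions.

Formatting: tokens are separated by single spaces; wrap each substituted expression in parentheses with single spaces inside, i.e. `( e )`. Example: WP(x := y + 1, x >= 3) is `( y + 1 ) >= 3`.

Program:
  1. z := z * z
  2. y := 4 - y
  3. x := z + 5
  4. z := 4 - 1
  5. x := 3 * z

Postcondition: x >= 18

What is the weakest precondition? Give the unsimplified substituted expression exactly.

Answer: ( 3 * ( 4 - 1 ) ) >= 18

Derivation:
post: x >= 18
stmt 5: x := 3 * z  -- replace 1 occurrence(s) of x with (3 * z)
  => ( 3 * z ) >= 18
stmt 4: z := 4 - 1  -- replace 1 occurrence(s) of z with (4 - 1)
  => ( 3 * ( 4 - 1 ) ) >= 18
stmt 3: x := z + 5  -- replace 0 occurrence(s) of x with (z + 5)
  => ( 3 * ( 4 - 1 ) ) >= 18
stmt 2: y := 4 - y  -- replace 0 occurrence(s) of y with (4 - y)
  => ( 3 * ( 4 - 1 ) ) >= 18
stmt 1: z := z * z  -- replace 0 occurrence(s) of z with (z * z)
  => ( 3 * ( 4 - 1 ) ) >= 18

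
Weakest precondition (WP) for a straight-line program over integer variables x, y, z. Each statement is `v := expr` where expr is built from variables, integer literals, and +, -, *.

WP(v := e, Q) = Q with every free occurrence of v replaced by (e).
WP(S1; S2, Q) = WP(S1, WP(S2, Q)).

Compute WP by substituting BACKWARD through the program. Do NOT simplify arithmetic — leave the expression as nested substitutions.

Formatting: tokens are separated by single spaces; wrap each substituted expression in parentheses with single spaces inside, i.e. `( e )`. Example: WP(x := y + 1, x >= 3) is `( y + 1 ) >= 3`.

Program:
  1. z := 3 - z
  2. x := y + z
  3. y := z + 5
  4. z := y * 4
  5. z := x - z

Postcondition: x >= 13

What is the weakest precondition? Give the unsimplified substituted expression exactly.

Answer: ( y + ( 3 - z ) ) >= 13

Derivation:
post: x >= 13
stmt 5: z := x - z  -- replace 0 occurrence(s) of z with (x - z)
  => x >= 13
stmt 4: z := y * 4  -- replace 0 occurrence(s) of z with (y * 4)
  => x >= 13
stmt 3: y := z + 5  -- replace 0 occurrence(s) of y with (z + 5)
  => x >= 13
stmt 2: x := y + z  -- replace 1 occurrence(s) of x with (y + z)
  => ( y + z ) >= 13
stmt 1: z := 3 - z  -- replace 1 occurrence(s) of z with (3 - z)
  => ( y + ( 3 - z ) ) >= 13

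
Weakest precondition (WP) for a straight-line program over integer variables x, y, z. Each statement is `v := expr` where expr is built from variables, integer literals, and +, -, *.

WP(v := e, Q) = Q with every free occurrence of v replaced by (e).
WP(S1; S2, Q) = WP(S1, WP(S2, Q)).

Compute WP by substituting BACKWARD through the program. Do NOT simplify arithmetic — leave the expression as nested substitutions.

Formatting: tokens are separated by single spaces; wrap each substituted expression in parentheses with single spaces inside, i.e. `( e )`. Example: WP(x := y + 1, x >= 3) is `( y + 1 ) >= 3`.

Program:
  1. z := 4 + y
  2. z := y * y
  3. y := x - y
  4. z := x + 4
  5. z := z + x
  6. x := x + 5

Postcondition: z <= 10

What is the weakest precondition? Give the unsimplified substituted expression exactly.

Answer: ( ( x + 4 ) + x ) <= 10

Derivation:
post: z <= 10
stmt 6: x := x + 5  -- replace 0 occurrence(s) of x with (x + 5)
  => z <= 10
stmt 5: z := z + x  -- replace 1 occurrence(s) of z with (z + x)
  => ( z + x ) <= 10
stmt 4: z := x + 4  -- replace 1 occurrence(s) of z with (x + 4)
  => ( ( x + 4 ) + x ) <= 10
stmt 3: y := x - y  -- replace 0 occurrence(s) of y with (x - y)
  => ( ( x + 4 ) + x ) <= 10
stmt 2: z := y * y  -- replace 0 occurrence(s) of z with (y * y)
  => ( ( x + 4 ) + x ) <= 10
stmt 1: z := 4 + y  -- replace 0 occurrence(s) of z with (4 + y)
  => ( ( x + 4 ) + x ) <= 10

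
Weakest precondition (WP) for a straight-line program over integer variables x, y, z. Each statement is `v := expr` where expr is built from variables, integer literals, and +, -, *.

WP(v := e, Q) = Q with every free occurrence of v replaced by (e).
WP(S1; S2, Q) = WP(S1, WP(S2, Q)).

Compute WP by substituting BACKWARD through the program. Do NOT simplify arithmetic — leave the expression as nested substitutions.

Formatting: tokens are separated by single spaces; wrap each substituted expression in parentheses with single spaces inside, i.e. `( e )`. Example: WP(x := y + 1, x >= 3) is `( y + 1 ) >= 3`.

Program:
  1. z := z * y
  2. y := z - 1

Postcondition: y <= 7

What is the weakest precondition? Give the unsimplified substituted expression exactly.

Answer: ( ( z * y ) - 1 ) <= 7

Derivation:
post: y <= 7
stmt 2: y := z - 1  -- replace 1 occurrence(s) of y with (z - 1)
  => ( z - 1 ) <= 7
stmt 1: z := z * y  -- replace 1 occurrence(s) of z with (z * y)
  => ( ( z * y ) - 1 ) <= 7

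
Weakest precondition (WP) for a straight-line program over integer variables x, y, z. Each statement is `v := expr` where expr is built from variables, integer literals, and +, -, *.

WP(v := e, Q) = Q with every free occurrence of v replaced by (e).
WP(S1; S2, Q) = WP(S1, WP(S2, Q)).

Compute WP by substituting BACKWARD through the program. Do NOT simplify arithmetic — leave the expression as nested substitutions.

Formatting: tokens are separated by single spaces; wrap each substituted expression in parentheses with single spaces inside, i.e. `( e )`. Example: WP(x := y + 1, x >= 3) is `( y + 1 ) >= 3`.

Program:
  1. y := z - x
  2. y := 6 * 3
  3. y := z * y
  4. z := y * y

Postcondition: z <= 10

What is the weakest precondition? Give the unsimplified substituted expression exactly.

Answer: ( ( z * ( 6 * 3 ) ) * ( z * ( 6 * 3 ) ) ) <= 10

Derivation:
post: z <= 10
stmt 4: z := y * y  -- replace 1 occurrence(s) of z with (y * y)
  => ( y * y ) <= 10
stmt 3: y := z * y  -- replace 2 occurrence(s) of y with (z * y)
  => ( ( z * y ) * ( z * y ) ) <= 10
stmt 2: y := 6 * 3  -- replace 2 occurrence(s) of y with (6 * 3)
  => ( ( z * ( 6 * 3 ) ) * ( z * ( 6 * 3 ) ) ) <= 10
stmt 1: y := z - x  -- replace 0 occurrence(s) of y with (z - x)
  => ( ( z * ( 6 * 3 ) ) * ( z * ( 6 * 3 ) ) ) <= 10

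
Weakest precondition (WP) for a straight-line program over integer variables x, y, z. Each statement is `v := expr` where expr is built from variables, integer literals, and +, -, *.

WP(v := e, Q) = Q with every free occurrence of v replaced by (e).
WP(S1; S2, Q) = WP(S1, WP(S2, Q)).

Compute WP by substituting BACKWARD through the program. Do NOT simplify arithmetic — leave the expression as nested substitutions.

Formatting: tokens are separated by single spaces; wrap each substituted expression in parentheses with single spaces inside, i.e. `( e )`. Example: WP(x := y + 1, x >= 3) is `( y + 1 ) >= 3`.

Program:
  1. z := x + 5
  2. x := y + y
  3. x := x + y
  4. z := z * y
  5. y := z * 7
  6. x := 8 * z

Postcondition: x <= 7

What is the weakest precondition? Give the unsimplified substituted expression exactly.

Answer: ( 8 * ( ( x + 5 ) * y ) ) <= 7

Derivation:
post: x <= 7
stmt 6: x := 8 * z  -- replace 1 occurrence(s) of x with (8 * z)
  => ( 8 * z ) <= 7
stmt 5: y := z * 7  -- replace 0 occurrence(s) of y with (z * 7)
  => ( 8 * z ) <= 7
stmt 4: z := z * y  -- replace 1 occurrence(s) of z with (z * y)
  => ( 8 * ( z * y ) ) <= 7
stmt 3: x := x + y  -- replace 0 occurrence(s) of x with (x + y)
  => ( 8 * ( z * y ) ) <= 7
stmt 2: x := y + y  -- replace 0 occurrence(s) of x with (y + y)
  => ( 8 * ( z * y ) ) <= 7
stmt 1: z := x + 5  -- replace 1 occurrence(s) of z with (x + 5)
  => ( 8 * ( ( x + 5 ) * y ) ) <= 7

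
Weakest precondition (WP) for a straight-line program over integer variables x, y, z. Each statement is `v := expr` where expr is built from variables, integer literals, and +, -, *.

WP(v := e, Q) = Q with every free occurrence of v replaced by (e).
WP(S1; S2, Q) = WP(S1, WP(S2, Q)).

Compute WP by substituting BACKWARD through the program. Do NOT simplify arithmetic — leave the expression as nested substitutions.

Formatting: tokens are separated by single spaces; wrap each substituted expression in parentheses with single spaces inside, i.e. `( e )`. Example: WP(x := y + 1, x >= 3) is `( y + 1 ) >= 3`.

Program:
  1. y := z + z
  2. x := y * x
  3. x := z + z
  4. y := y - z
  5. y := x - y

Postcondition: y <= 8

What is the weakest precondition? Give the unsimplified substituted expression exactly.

Answer: ( ( z + z ) - ( ( z + z ) - z ) ) <= 8

Derivation:
post: y <= 8
stmt 5: y := x - y  -- replace 1 occurrence(s) of y with (x - y)
  => ( x - y ) <= 8
stmt 4: y := y - z  -- replace 1 occurrence(s) of y with (y - z)
  => ( x - ( y - z ) ) <= 8
stmt 3: x := z + z  -- replace 1 occurrence(s) of x with (z + z)
  => ( ( z + z ) - ( y - z ) ) <= 8
stmt 2: x := y * x  -- replace 0 occurrence(s) of x with (y * x)
  => ( ( z + z ) - ( y - z ) ) <= 8
stmt 1: y := z + z  -- replace 1 occurrence(s) of y with (z + z)
  => ( ( z + z ) - ( ( z + z ) - z ) ) <= 8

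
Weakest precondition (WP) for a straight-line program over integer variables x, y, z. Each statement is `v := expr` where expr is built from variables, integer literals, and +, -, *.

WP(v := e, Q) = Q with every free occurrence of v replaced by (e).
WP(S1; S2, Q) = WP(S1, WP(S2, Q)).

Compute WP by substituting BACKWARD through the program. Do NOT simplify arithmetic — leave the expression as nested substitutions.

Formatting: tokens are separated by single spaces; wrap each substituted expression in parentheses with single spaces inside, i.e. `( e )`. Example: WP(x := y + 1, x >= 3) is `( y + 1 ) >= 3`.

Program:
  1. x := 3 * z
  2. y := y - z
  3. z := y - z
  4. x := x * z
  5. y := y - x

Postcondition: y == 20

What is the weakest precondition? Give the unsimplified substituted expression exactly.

post: y == 20
stmt 5: y := y - x  -- replace 1 occurrence(s) of y with (y - x)
  => ( y - x ) == 20
stmt 4: x := x * z  -- replace 1 occurrence(s) of x with (x * z)
  => ( y - ( x * z ) ) == 20
stmt 3: z := y - z  -- replace 1 occurrence(s) of z with (y - z)
  => ( y - ( x * ( y - z ) ) ) == 20
stmt 2: y := y - z  -- replace 2 occurrence(s) of y with (y - z)
  => ( ( y - z ) - ( x * ( ( y - z ) - z ) ) ) == 20
stmt 1: x := 3 * z  -- replace 1 occurrence(s) of x with (3 * z)
  => ( ( y - z ) - ( ( 3 * z ) * ( ( y - z ) - z ) ) ) == 20

Answer: ( ( y - z ) - ( ( 3 * z ) * ( ( y - z ) - z ) ) ) == 20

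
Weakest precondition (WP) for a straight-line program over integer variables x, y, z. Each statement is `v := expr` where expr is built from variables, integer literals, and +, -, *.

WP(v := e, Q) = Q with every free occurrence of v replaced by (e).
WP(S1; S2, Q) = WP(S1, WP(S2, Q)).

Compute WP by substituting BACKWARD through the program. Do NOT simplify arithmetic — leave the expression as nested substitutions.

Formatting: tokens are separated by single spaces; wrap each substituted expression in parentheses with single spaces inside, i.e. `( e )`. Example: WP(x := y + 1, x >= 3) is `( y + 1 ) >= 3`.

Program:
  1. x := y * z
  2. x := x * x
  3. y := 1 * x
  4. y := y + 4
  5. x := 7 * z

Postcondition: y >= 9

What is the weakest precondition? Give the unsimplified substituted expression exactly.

Answer: ( ( 1 * ( ( y * z ) * ( y * z ) ) ) + 4 ) >= 9

Derivation:
post: y >= 9
stmt 5: x := 7 * z  -- replace 0 occurrence(s) of x with (7 * z)
  => y >= 9
stmt 4: y := y + 4  -- replace 1 occurrence(s) of y with (y + 4)
  => ( y + 4 ) >= 9
stmt 3: y := 1 * x  -- replace 1 occurrence(s) of y with (1 * x)
  => ( ( 1 * x ) + 4 ) >= 9
stmt 2: x := x * x  -- replace 1 occurrence(s) of x with (x * x)
  => ( ( 1 * ( x * x ) ) + 4 ) >= 9
stmt 1: x := y * z  -- replace 2 occurrence(s) of x with (y * z)
  => ( ( 1 * ( ( y * z ) * ( y * z ) ) ) + 4 ) >= 9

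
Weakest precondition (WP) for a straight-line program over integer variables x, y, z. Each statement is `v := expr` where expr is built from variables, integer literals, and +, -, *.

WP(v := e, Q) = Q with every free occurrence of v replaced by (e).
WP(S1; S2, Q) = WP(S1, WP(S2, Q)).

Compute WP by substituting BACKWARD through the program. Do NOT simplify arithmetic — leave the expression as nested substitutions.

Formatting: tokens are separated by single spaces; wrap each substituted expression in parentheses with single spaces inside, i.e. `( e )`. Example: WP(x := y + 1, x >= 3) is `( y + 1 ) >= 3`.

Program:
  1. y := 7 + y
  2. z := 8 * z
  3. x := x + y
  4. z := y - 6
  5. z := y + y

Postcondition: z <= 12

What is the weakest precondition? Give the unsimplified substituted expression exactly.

post: z <= 12
stmt 5: z := y + y  -- replace 1 occurrence(s) of z with (y + y)
  => ( y + y ) <= 12
stmt 4: z := y - 6  -- replace 0 occurrence(s) of z with (y - 6)
  => ( y + y ) <= 12
stmt 3: x := x + y  -- replace 0 occurrence(s) of x with (x + y)
  => ( y + y ) <= 12
stmt 2: z := 8 * z  -- replace 0 occurrence(s) of z with (8 * z)
  => ( y + y ) <= 12
stmt 1: y := 7 + y  -- replace 2 occurrence(s) of y with (7 + y)
  => ( ( 7 + y ) + ( 7 + y ) ) <= 12

Answer: ( ( 7 + y ) + ( 7 + y ) ) <= 12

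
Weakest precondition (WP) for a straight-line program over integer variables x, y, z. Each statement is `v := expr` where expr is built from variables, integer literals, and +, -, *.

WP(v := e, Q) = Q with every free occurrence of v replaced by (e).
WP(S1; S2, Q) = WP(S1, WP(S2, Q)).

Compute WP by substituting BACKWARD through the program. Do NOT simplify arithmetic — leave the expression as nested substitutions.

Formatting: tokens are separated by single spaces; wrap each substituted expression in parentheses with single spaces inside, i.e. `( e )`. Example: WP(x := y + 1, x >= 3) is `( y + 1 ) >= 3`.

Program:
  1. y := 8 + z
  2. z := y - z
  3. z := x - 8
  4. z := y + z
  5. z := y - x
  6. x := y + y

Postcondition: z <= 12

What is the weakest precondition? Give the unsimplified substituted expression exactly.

post: z <= 12
stmt 6: x := y + y  -- replace 0 occurrence(s) of x with (y + y)
  => z <= 12
stmt 5: z := y - x  -- replace 1 occurrence(s) of z with (y - x)
  => ( y - x ) <= 12
stmt 4: z := y + z  -- replace 0 occurrence(s) of z with (y + z)
  => ( y - x ) <= 12
stmt 3: z := x - 8  -- replace 0 occurrence(s) of z with (x - 8)
  => ( y - x ) <= 12
stmt 2: z := y - z  -- replace 0 occurrence(s) of z with (y - z)
  => ( y - x ) <= 12
stmt 1: y := 8 + z  -- replace 1 occurrence(s) of y with (8 + z)
  => ( ( 8 + z ) - x ) <= 12

Answer: ( ( 8 + z ) - x ) <= 12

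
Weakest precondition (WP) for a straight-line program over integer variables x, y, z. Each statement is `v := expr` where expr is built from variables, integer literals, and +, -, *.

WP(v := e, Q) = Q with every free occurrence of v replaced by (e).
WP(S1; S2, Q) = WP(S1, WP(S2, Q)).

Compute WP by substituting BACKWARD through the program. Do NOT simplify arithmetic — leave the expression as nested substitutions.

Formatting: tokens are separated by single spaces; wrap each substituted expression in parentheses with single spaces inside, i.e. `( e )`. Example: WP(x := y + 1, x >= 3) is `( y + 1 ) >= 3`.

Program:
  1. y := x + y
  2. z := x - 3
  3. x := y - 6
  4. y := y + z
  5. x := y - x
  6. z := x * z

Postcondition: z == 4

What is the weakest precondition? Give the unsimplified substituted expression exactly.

Answer: ( ( ( ( x + y ) + ( x - 3 ) ) - ( ( x + y ) - 6 ) ) * ( x - 3 ) ) == 4

Derivation:
post: z == 4
stmt 6: z := x * z  -- replace 1 occurrence(s) of z with (x * z)
  => ( x * z ) == 4
stmt 5: x := y - x  -- replace 1 occurrence(s) of x with (y - x)
  => ( ( y - x ) * z ) == 4
stmt 4: y := y + z  -- replace 1 occurrence(s) of y with (y + z)
  => ( ( ( y + z ) - x ) * z ) == 4
stmt 3: x := y - 6  -- replace 1 occurrence(s) of x with (y - 6)
  => ( ( ( y + z ) - ( y - 6 ) ) * z ) == 4
stmt 2: z := x - 3  -- replace 2 occurrence(s) of z with (x - 3)
  => ( ( ( y + ( x - 3 ) ) - ( y - 6 ) ) * ( x - 3 ) ) == 4
stmt 1: y := x + y  -- replace 2 occurrence(s) of y with (x + y)
  => ( ( ( ( x + y ) + ( x - 3 ) ) - ( ( x + y ) - 6 ) ) * ( x - 3 ) ) == 4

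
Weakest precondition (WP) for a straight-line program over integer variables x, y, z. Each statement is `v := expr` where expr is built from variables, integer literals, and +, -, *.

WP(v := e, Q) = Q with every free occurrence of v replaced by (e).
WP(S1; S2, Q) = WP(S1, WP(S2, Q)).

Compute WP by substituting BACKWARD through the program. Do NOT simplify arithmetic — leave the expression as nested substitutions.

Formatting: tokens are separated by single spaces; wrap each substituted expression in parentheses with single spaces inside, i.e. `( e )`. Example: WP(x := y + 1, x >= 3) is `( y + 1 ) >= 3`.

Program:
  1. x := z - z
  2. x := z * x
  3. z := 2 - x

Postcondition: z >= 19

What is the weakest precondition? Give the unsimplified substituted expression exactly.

Answer: ( 2 - ( z * ( z - z ) ) ) >= 19

Derivation:
post: z >= 19
stmt 3: z := 2 - x  -- replace 1 occurrence(s) of z with (2 - x)
  => ( 2 - x ) >= 19
stmt 2: x := z * x  -- replace 1 occurrence(s) of x with (z * x)
  => ( 2 - ( z * x ) ) >= 19
stmt 1: x := z - z  -- replace 1 occurrence(s) of x with (z - z)
  => ( 2 - ( z * ( z - z ) ) ) >= 19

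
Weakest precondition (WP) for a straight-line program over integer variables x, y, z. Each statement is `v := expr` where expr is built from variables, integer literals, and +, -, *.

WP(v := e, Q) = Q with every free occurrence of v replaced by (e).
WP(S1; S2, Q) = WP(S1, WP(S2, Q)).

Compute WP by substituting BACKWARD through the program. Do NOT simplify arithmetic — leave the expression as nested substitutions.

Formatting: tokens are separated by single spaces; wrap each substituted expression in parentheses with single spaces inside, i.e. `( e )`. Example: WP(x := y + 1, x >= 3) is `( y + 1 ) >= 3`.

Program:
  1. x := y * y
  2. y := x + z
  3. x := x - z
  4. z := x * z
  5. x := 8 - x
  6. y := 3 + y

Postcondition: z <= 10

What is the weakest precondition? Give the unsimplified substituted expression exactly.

Answer: ( ( ( y * y ) - z ) * z ) <= 10

Derivation:
post: z <= 10
stmt 6: y := 3 + y  -- replace 0 occurrence(s) of y with (3 + y)
  => z <= 10
stmt 5: x := 8 - x  -- replace 0 occurrence(s) of x with (8 - x)
  => z <= 10
stmt 4: z := x * z  -- replace 1 occurrence(s) of z with (x * z)
  => ( x * z ) <= 10
stmt 3: x := x - z  -- replace 1 occurrence(s) of x with (x - z)
  => ( ( x - z ) * z ) <= 10
stmt 2: y := x + z  -- replace 0 occurrence(s) of y with (x + z)
  => ( ( x - z ) * z ) <= 10
stmt 1: x := y * y  -- replace 1 occurrence(s) of x with (y * y)
  => ( ( ( y * y ) - z ) * z ) <= 10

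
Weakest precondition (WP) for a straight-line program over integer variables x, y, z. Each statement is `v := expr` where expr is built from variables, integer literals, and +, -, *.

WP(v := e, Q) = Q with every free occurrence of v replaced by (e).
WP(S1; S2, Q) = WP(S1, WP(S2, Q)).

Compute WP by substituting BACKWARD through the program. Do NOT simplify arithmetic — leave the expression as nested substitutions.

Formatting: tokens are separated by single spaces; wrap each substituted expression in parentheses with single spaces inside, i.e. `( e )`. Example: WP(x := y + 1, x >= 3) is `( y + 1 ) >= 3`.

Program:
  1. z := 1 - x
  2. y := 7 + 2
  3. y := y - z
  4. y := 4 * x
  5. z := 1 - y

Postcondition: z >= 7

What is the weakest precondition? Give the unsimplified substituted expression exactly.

Answer: ( 1 - ( 4 * x ) ) >= 7

Derivation:
post: z >= 7
stmt 5: z := 1 - y  -- replace 1 occurrence(s) of z with (1 - y)
  => ( 1 - y ) >= 7
stmt 4: y := 4 * x  -- replace 1 occurrence(s) of y with (4 * x)
  => ( 1 - ( 4 * x ) ) >= 7
stmt 3: y := y - z  -- replace 0 occurrence(s) of y with (y - z)
  => ( 1 - ( 4 * x ) ) >= 7
stmt 2: y := 7 + 2  -- replace 0 occurrence(s) of y with (7 + 2)
  => ( 1 - ( 4 * x ) ) >= 7
stmt 1: z := 1 - x  -- replace 0 occurrence(s) of z with (1 - x)
  => ( 1 - ( 4 * x ) ) >= 7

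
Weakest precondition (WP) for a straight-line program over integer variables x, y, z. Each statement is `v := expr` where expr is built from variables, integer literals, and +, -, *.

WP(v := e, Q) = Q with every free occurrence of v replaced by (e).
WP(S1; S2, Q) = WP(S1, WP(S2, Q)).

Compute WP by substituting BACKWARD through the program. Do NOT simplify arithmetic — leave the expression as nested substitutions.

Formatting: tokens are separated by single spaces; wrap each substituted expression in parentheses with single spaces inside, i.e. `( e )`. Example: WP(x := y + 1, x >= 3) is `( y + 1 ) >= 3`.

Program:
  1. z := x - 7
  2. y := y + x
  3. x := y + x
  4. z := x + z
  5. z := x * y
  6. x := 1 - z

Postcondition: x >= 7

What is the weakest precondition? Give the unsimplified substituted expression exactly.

post: x >= 7
stmt 6: x := 1 - z  -- replace 1 occurrence(s) of x with (1 - z)
  => ( 1 - z ) >= 7
stmt 5: z := x * y  -- replace 1 occurrence(s) of z with (x * y)
  => ( 1 - ( x * y ) ) >= 7
stmt 4: z := x + z  -- replace 0 occurrence(s) of z with (x + z)
  => ( 1 - ( x * y ) ) >= 7
stmt 3: x := y + x  -- replace 1 occurrence(s) of x with (y + x)
  => ( 1 - ( ( y + x ) * y ) ) >= 7
stmt 2: y := y + x  -- replace 2 occurrence(s) of y with (y + x)
  => ( 1 - ( ( ( y + x ) + x ) * ( y + x ) ) ) >= 7
stmt 1: z := x - 7  -- replace 0 occurrence(s) of z with (x - 7)
  => ( 1 - ( ( ( y + x ) + x ) * ( y + x ) ) ) >= 7

Answer: ( 1 - ( ( ( y + x ) + x ) * ( y + x ) ) ) >= 7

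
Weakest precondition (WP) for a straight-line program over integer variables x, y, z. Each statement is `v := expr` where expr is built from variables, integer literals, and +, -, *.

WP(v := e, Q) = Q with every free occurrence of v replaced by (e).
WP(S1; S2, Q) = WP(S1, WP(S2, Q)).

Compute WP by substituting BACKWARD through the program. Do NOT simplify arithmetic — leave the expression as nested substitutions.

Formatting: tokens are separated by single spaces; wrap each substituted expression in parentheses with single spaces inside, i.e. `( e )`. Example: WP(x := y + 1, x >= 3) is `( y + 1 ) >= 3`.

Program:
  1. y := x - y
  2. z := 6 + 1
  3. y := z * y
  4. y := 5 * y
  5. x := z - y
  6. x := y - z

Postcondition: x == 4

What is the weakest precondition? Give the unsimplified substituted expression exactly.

post: x == 4
stmt 6: x := y - z  -- replace 1 occurrence(s) of x with (y - z)
  => ( y - z ) == 4
stmt 5: x := z - y  -- replace 0 occurrence(s) of x with (z - y)
  => ( y - z ) == 4
stmt 4: y := 5 * y  -- replace 1 occurrence(s) of y with (5 * y)
  => ( ( 5 * y ) - z ) == 4
stmt 3: y := z * y  -- replace 1 occurrence(s) of y with (z * y)
  => ( ( 5 * ( z * y ) ) - z ) == 4
stmt 2: z := 6 + 1  -- replace 2 occurrence(s) of z with (6 + 1)
  => ( ( 5 * ( ( 6 + 1 ) * y ) ) - ( 6 + 1 ) ) == 4
stmt 1: y := x - y  -- replace 1 occurrence(s) of y with (x - y)
  => ( ( 5 * ( ( 6 + 1 ) * ( x - y ) ) ) - ( 6 + 1 ) ) == 4

Answer: ( ( 5 * ( ( 6 + 1 ) * ( x - y ) ) ) - ( 6 + 1 ) ) == 4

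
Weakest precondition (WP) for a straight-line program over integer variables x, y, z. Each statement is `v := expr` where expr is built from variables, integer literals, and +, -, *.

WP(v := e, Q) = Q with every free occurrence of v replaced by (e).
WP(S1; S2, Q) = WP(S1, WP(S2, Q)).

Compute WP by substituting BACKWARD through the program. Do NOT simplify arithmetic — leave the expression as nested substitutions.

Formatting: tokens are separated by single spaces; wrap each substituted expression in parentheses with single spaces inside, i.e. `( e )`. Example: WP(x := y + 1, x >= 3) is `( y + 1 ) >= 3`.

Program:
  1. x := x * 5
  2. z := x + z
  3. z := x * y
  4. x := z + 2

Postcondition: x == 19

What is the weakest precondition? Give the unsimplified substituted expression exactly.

Answer: ( ( ( x * 5 ) * y ) + 2 ) == 19

Derivation:
post: x == 19
stmt 4: x := z + 2  -- replace 1 occurrence(s) of x with (z + 2)
  => ( z + 2 ) == 19
stmt 3: z := x * y  -- replace 1 occurrence(s) of z with (x * y)
  => ( ( x * y ) + 2 ) == 19
stmt 2: z := x + z  -- replace 0 occurrence(s) of z with (x + z)
  => ( ( x * y ) + 2 ) == 19
stmt 1: x := x * 5  -- replace 1 occurrence(s) of x with (x * 5)
  => ( ( ( x * 5 ) * y ) + 2 ) == 19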